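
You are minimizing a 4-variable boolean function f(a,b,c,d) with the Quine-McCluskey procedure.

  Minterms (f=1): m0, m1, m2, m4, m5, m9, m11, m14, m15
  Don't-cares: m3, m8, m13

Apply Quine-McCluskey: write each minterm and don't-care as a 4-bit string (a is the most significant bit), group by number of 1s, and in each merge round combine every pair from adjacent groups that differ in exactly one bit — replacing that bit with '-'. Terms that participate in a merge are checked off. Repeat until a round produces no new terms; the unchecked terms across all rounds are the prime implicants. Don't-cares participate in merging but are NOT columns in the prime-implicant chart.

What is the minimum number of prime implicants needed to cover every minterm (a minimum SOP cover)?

4

[col 0] 0000*, 0001*, 0010*, 0011*, 0100*, 0101*, 1000*, 1001*, 1011*, 1101*, 1110*, 1111*
[col 1] -000*, -001*, -011*, -101*, 0-00*, 0-01*, 00-0*, 00-1*, 000-*, 001-*, 010-*, 1-01*, 1-11*, 10-1*, 100-*, 11-1*, 111-
[col 2] --01, -0-1, -00-, 0-0-, 00--, 1--1
Prime implicants: --01, -0-1, -00-, 0-0-, 00--, 1--1, 111-
PI chart (minterm → PIs covering it):
  0 | -00-,0-0-,00--
  1 | --01,-0-1,-00-,0-0-,00--
  2 | 00--  (sole → essential)
  4 | 0-0-  (sole → essential)
  5 | --01,0-0-
  9 | --01,-0-1,-00-,1--1
  11 | -0-1,1--1
  14 | 111-  (sole → essential)
  15 | 1--1,111-
Essential prime implicants: 0-0-, 00--, 111-
Petrick residual → -0-1
Minimum SOP uses 4 PIs: b'd + a'c' + a'b' + abc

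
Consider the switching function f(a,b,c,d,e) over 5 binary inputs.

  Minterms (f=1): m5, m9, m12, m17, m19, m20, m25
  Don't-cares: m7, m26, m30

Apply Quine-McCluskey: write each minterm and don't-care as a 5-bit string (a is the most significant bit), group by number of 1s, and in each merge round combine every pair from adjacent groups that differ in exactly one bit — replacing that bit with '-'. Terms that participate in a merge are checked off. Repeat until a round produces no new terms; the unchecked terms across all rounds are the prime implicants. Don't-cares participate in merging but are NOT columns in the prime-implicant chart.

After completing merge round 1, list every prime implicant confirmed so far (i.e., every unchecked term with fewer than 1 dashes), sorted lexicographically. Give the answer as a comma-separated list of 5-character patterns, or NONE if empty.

[col 0] 00101*, 00111*, 01001*, 01100, 10001*, 10011*, 10100, 11001*, 11010*, 11110*
[col 1] -1001, 001-1, 1-001, 100-1, 11-10
Prime implicants: -1001, 001-1, 01100, 1-001, 100-1, 10100, 11-10

01100, 10100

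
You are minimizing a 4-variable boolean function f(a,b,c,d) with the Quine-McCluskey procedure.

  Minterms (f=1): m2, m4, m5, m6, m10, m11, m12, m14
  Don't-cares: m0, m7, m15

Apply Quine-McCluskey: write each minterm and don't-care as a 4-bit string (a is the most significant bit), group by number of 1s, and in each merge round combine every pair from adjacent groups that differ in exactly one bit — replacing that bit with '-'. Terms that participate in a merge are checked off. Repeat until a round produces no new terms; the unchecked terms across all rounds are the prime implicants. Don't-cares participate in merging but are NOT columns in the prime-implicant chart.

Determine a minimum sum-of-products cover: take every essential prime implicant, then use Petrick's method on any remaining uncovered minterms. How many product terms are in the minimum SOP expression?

4

size-2^0 implicants → 0000(✓)  0010(✓)  0100(✓)  0101(✓)  0110(✓)  0111(✓)  1010(✓)  1011(✓)  1100(✓)  1110(✓)  1111(✓)
size-2^1 implicants → -010(✓)  -100(✓)  -110(✓)  -111(✓)  0-00(✓)  0-10(✓)  00-0(✓)  01-0(✓)  01-1(✓)  010-(✓)  011-(✓)  1-10(✓)  1-11(✓)  101-(✓)  11-0(✓)  111-(✓)
size-2^2 implicants → --10  -1-0  -11-  0--0  01--  1-1-
Unchecked terms (primes): --10, -1-0, -11-, 0--0, 01--, 1-1-
Minterm coverage:
  m2 ⊆ --10,0--0
  m4 ⊆ -1-0,0--0,01--
  m5 ⊆ 01-- [E]
  m6 ⊆ --10,-1-0,-11-,0--0,01--
  m10 ⊆ --10,1-1-
  m11 ⊆ 1-1- [E]
  m12 ⊆ -1-0 [E]
  m14 ⊆ --10,-1-0,-11-,1-1-
E = {-1-0, 01--, 1-1-}
Petrick residual → --10
Cover = cd' + bd' + a'b + ac  |cover|=4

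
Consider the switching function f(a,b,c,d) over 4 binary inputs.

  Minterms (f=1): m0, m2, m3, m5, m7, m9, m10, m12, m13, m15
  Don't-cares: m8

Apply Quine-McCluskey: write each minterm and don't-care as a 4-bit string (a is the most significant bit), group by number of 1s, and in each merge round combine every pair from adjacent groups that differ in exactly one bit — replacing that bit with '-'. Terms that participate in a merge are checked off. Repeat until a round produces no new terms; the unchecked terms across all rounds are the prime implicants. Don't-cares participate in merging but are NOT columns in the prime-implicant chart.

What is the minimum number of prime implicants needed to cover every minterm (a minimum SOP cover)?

[col 0] 0000*, 0010*, 0011*, 0101*, 0111*, 1000*, 1001*, 1010*, 1100*, 1101*, 1111*
[col 1] -000*, -010*, -101*, -111*, 0-11, 00-0*, 001-, 01-1*, 1-00*, 1-01*, 10-0*, 100-*, 11-1*, 110-*
[col 2] -0-0, -1-1, 1-0-
Prime implicants: -0-0, -1-1, 0-11, 001-, 1-0-
PI chart (minterm → PIs covering it):
  0 | -0-0  (sole → essential)
  2 | -0-0,001-
  3 | 0-11,001-
  5 | -1-1  (sole → essential)
  7 | -1-1,0-11
  9 | 1-0-  (sole → essential)
  10 | -0-0  (sole → essential)
  12 | 1-0-  (sole → essential)
  13 | -1-1,1-0-
  15 | -1-1  (sole → essential)
Essential prime implicants: -0-0, -1-1, 1-0-
Petrick residual → 0-11
Minimum SOP uses 4 PIs: b'd' + bd + a'cd + ac'

4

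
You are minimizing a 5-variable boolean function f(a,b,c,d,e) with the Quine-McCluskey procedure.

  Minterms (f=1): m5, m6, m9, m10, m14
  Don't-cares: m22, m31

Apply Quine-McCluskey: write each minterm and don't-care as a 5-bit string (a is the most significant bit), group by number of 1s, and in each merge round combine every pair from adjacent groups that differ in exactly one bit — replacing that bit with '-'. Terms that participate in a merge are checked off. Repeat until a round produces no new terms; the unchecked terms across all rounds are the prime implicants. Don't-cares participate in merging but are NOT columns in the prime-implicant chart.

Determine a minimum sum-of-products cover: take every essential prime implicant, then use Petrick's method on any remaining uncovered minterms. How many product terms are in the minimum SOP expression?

Round 0: 00101 00110✓ 01001 01010✓ 01110✓ 10110✓ 11111
Round 1: -0110 0-110 01-10
PIs = {-0110, 0-110, 00101, 01-10, 01001, 11111}
Coverage chart:
  m5: 00101 ←essential
  m6: -0110,0-110
  m9: 01001 ←essential
  m10: 01-10 ←essential
  m14: 0-110,01-10
Essential: 00101, 01-10, 01001
Petrick residual → -0110
Min cover (4 terms): b'cde' + a'b'cd'e + a'bde' + a'bc'd'e

4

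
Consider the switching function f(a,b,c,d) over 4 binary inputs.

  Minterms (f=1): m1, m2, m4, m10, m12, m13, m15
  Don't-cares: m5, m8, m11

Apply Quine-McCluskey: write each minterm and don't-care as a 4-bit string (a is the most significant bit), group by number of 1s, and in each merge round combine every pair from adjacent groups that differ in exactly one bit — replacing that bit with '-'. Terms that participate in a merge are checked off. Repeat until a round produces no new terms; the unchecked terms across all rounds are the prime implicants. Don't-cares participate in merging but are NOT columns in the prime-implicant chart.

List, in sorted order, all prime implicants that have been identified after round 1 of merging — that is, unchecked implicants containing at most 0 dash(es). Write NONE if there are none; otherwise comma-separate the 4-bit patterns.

size-2^0 implicants → 0001(✓)  0010(✓)  0100(✓)  0101(✓)  1000(✓)  1010(✓)  1011(✓)  1100(✓)  1101(✓)  1111(✓)
size-2^1 implicants → -010  -100(✓)  -101(✓)  0-01  010-(✓)  1-00  1-11  10-0  101-  11-1  110-(✓)
size-2^2 implicants → -10-
Unchecked terms (primes): -010, -10-, 0-01, 1-00, 1-11, 10-0, 101-, 11-1

NONE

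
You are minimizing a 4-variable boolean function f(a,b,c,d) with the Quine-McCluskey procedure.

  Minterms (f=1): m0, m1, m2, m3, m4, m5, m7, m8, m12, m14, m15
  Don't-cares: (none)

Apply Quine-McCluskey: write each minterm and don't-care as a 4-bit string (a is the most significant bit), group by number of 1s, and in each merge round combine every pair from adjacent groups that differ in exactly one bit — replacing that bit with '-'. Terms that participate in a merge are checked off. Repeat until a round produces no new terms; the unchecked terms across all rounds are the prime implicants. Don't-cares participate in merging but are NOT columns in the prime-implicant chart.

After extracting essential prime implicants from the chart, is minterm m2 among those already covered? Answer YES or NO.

YES

Round 0: 0000✓ 0001✓ 0010✓ 0011✓ 0100✓ 0101✓ 0111✓ 1000✓ 1100✓ 1110✓ 1111✓
Round 1: -000✓ -100✓ -111 0-00✓ 0-01✓ 0-11✓ 00-0✓ 00-1✓ 000-✓ 001-✓ 01-1✓ 010-✓ 1-00✓ 11-0 111-
Round 2: --00 0--1 0-0- 00--
PIs = {--00, -111, 0--1, 0-0-, 00--, 11-0, 111-}
Coverage chart:
  m0: --00,0-0-,00--
  m1: 0--1,0-0-,00--
  m2: 00-- ←essential
  m3: 0--1,00--
  m4: --00,0-0-
  m5: 0--1,0-0-
  m7: -111,0--1
  m8: --00 ←essential
  m12: --00,11-0
  m14: 11-0,111-
  m15: -111,111-
Essential: --00, 00--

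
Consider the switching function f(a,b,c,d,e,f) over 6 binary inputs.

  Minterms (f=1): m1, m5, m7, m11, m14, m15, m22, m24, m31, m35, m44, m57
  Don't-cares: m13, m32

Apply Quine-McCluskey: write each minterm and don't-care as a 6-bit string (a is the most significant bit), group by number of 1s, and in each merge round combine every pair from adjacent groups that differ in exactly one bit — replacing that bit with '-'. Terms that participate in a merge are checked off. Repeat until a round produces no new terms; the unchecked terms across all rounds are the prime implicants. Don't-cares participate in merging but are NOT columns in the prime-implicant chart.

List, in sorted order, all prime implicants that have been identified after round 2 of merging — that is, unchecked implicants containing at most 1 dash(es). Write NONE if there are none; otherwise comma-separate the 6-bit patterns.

0-1111, 000-01, 001-11, 00111-, 010110, 011000, 100000, 100011, 101100, 111001

size-2^0 implicants → 000001(✓)  000101(✓)  000111(✓)  001011(✓)  001101(✓)  001110(✓)  001111(✓)  010110  011000  011111(✓)  100000  100011  101100  111001
size-2^1 implicants → 0-1111  00-101(✓)  00-111(✓)  000-01  0001-1(✓)  001-11  0011-1(✓)  00111-
size-2^2 implicants → 00-1-1
Unchecked terms (primes): 0-1111, 00-1-1, 000-01, 001-11, 00111-, 010110, 011000, 100000, 100011, 101100, 111001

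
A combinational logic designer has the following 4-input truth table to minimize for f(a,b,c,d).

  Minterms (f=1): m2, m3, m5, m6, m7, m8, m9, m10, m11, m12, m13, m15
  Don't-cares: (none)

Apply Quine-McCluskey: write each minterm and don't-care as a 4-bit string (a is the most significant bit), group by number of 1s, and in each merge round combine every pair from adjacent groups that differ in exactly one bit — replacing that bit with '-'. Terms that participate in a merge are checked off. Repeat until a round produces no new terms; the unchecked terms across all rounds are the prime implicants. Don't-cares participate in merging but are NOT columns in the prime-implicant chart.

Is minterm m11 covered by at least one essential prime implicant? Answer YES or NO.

NO

size-2^0 implicants → 0010(✓)  0011(✓)  0101(✓)  0110(✓)  0111(✓)  1000(✓)  1001(✓)  1010(✓)  1011(✓)  1100(✓)  1101(✓)  1111(✓)
size-2^1 implicants → -010(✓)  -011(✓)  -101(✓)  -111(✓)  0-10(✓)  0-11(✓)  001-(✓)  01-1(✓)  011-(✓)  1-00(✓)  1-01(✓)  1-11(✓)  10-0(✓)  10-1(✓)  100-(✓)  101-(✓)  11-1(✓)  110-(✓)
size-2^2 implicants → --11  -01-  -1-1  0-1-  1--1  1-0-  10--
Unchecked terms (primes): --11, -01-, -1-1, 0-1-, 1--1, 1-0-, 10--
Minterm coverage:
  m2 ⊆ -01-,0-1-
  m3 ⊆ --11,-01-,0-1-
  m5 ⊆ -1-1 [E]
  m6 ⊆ 0-1- [E]
  m7 ⊆ --11,-1-1,0-1-
  m8 ⊆ 1-0-,10--
  m9 ⊆ 1--1,1-0-,10--
  m10 ⊆ -01-,10--
  m11 ⊆ --11,-01-,1--1,10--
  m12 ⊆ 1-0- [E]
  m13 ⊆ -1-1,1--1,1-0-
  m15 ⊆ --11,-1-1,1--1
E = {-1-1, 0-1-, 1-0-}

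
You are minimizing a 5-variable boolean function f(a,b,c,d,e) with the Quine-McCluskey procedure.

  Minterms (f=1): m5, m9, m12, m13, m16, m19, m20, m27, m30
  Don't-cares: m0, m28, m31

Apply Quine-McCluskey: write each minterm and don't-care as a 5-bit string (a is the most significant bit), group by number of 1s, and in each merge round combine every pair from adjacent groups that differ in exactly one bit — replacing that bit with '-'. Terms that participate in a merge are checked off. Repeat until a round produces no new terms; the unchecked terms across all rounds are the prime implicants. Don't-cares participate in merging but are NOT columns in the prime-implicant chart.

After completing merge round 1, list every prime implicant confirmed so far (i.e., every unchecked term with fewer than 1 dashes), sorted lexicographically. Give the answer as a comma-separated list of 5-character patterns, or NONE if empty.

size-2^0 implicants → 00000(✓)  00101(✓)  01001(✓)  01100(✓)  01101(✓)  10000(✓)  10011(✓)  10100(✓)  11011(✓)  11100(✓)  11110(✓)  11111(✓)
size-2^1 implicants → -0000  -1100  0-101  01-01  0110-  1-011  1-100  10-00  11-11  111-0  1111-
Unchecked terms (primes): -0000, -1100, 0-101, 01-01, 0110-, 1-011, 1-100, 10-00, 11-11, 111-0, 1111-

NONE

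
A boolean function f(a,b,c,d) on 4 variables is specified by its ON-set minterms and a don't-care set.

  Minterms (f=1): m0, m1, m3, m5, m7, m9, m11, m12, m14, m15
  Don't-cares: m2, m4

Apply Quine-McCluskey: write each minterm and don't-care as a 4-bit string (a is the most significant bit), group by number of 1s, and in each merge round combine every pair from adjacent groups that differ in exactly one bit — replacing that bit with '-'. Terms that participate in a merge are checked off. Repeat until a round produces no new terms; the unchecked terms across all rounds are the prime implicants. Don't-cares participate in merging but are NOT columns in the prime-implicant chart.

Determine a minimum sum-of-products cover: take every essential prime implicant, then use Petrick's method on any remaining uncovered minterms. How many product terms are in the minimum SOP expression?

4

[col 0] 0000*, 0001*, 0010*, 0011*, 0100*, 0101*, 0111*, 1001*, 1011*, 1100*, 1110*, 1111*
[col 1] -001*, -011*, -100, -111*, 0-00*, 0-01*, 0-11*, 00-0*, 00-1*, 000-*, 001-*, 01-1*, 010-*, 1-11*, 10-1*, 11-0, 111-
[col 2] --11, -0-1, 0--1, 0-0-, 00--
Prime implicants: --11, -0-1, -100, 0--1, 0-0-, 00--, 11-0, 111-
PI chart (minterm → PIs covering it):
  0 | 0-0-,00--
  1 | -0-1,0--1,0-0-,00--
  3 | --11,-0-1,0--1,00--
  5 | 0--1,0-0-
  7 | --11,0--1
  9 | -0-1  (sole → essential)
  11 | --11,-0-1
  12 | -100,11-0
  14 | 11-0,111-
  15 | --11,111-
Essential prime implicants: -0-1
Petrick residual → --11, 0-0-, 11-0
Minimum SOP uses 4 PIs: cd + b'd + a'c' + abd'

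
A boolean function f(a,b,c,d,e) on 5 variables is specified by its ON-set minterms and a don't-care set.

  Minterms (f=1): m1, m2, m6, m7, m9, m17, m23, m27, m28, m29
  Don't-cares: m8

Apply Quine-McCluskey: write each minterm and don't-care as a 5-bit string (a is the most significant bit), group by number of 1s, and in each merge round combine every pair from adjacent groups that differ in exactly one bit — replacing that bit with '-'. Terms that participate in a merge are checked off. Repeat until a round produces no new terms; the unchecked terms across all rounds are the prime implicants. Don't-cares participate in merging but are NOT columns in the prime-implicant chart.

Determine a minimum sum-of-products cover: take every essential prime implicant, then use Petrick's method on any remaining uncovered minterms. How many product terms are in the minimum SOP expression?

Round 0: 00001✓ 00010✓ 00110✓ 00111✓ 01000✓ 01001✓ 10001✓ 10111✓ 11011 11100✓ 11101✓
Round 1: -0001 -0111 0-001 00-10 0011- 0100- 1110-
PIs = {-0001, -0111, 0-001, 00-10, 0011-, 0100-, 11011, 1110-}
Coverage chart:
  m1: -0001,0-001
  m2: 00-10 ←essential
  m6: 00-10,0011-
  m7: -0111,0011-
  m9: 0-001,0100-
  m17: -0001 ←essential
  m23: -0111 ←essential
  m27: 11011 ←essential
  m28: 1110- ←essential
  m29: 1110- ←essential
Essential: -0001, -0111, 00-10, 11011, 1110-
Petrick residual → 0-001
Min cover (6 terms): b'c'd'e + b'cde + a'c'd'e + a'b'de' + abc'de + abcd'

6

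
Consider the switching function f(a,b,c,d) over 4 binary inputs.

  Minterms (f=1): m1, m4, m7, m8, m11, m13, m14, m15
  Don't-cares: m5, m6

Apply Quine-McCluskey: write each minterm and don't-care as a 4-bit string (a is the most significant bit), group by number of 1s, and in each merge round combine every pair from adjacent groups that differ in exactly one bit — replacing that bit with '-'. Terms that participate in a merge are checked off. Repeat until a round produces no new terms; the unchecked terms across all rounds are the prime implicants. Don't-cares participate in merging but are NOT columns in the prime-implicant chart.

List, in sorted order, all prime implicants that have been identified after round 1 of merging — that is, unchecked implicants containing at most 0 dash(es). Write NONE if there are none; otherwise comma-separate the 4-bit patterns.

size-2^0 implicants → 0001(✓)  0100(✓)  0101(✓)  0110(✓)  0111(✓)  1000  1011(✓)  1101(✓)  1110(✓)  1111(✓)
size-2^1 implicants → -101(✓)  -110(✓)  -111(✓)  0-01  01-0(✓)  01-1(✓)  010-(✓)  011-(✓)  1-11  11-1(✓)  111-(✓)
size-2^2 implicants → -1-1  -11-  01--
Unchecked terms (primes): -1-1, -11-, 0-01, 01--, 1-11, 1000

1000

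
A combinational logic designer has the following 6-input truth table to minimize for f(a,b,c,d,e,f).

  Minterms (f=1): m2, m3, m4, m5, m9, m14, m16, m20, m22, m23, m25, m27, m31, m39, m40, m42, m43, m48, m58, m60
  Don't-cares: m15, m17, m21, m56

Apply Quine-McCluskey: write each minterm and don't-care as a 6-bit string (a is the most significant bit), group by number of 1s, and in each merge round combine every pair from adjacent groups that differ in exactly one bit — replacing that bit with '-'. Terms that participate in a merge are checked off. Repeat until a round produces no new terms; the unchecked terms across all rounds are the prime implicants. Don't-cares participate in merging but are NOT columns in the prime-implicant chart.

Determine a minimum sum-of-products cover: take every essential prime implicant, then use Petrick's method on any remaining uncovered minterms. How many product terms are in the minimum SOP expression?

Round 0: 000010✓ 000011✓ 000100✓ 000101✓ 001001✓ 001110✓ 001111✓ 010000✓ 010001✓ 010100✓ 010101✓ 010110✓ 010111✓ 011001✓ 011011✓ 011111✓ 100111 101000✓ 101010✓ 101011✓ 110000✓ 111000✓ 111010✓ 111100✓
Round 1: -10000 0-0100✓ 0-0101✓ 0-1001 0-1111 00001- 00010-✓ 00111- 01-001 01-111 010-00✓ 010-01✓ 01000-✓ 0101-0✓ 0101-1✓ 01010-✓ 01011-✓ 011-11 0110-1 1-1000✓ 1-1010✓ 1010-0✓ 10101- 11-000 111-00 1110-0✓
Round 2: 0-010- 010-0- 0101-- 1-10-0
PIs = {-10000, 0-010-, 0-1001, 0-1111, 00001-, 00111-, 01-001, 01-111, 010-0-, 0101--, 011-11, 0110-1, 1-10-0, 100111, 10101-, 11-000, 111-00}
Coverage chart:
  m2: 00001- ←essential
  m3: 00001- ←essential
  m4: 0-010- ←essential
  m5: 0-010- ←essential
  m9: 0-1001 ←essential
  m14: 00111- ←essential
  m16: -10000,010-0-
  m20: 0-010-,010-0-,0101--
  m22: 0101-- ←essential
  m23: 01-111,0101--
  m25: 0-1001,01-001,0110-1
  m27: 011-11,0110-1
  m31: 0-1111,01-111,011-11
  m39: 100111 ←essential
  m40: 1-10-0 ←essential
  m42: 1-10-0,10101-
  m43: 10101- ←essential
  m48: -10000,11-000
  m58: 1-10-0 ←essential
  m60: 111-00 ←essential
Essential: 0-010-, 0-1001, 00001-, 00111-, 0101--, 1-10-0, 100111, 10101-, 111-00
Petrick residual → -10000, 011-11
Min cover (11 terms): bc'd'e'f' + a'c'de' + a'cd'e'f + a'b'c'd'e + a'b'cde + a'bc'd + a'bcef + acd'f' + ab'c'def + ab'cd'e + abce'f'

11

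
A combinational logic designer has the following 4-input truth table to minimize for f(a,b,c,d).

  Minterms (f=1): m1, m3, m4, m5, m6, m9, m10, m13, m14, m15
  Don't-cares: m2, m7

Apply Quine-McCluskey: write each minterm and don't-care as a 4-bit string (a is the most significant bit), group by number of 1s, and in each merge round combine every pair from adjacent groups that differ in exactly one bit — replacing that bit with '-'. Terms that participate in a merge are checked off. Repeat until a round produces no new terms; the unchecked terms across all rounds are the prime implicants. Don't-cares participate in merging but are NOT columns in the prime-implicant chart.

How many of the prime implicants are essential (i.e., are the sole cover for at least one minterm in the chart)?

[col 0] 0001*, 0010*, 0011*, 0100*, 0101*, 0110*, 0111*, 1001*, 1010*, 1101*, 1110*, 1111*
[col 1] -001*, -010*, -101*, -110*, -111*, 0-01*, 0-10*, 0-11*, 00-1*, 001-*, 01-0*, 01-1*, 010-*, 011-*, 1-01*, 1-10*, 11-1*, 111-*
[col 2] --01, --10, -1-1, -11-, 0--1, 0-1-, 01--
Prime implicants: --01, --10, -1-1, -11-, 0--1, 0-1-, 01--
PI chart (minterm → PIs covering it):
  1 | --01,0--1
  3 | 0--1,0-1-
  4 | 01--  (sole → essential)
  5 | --01,-1-1,0--1,01--
  6 | --10,-11-,0-1-,01--
  9 | --01  (sole → essential)
  10 | --10  (sole → essential)
  13 | --01,-1-1
  14 | --10,-11-
  15 | -1-1,-11-
Essential prime implicants: --01, --10, 01--

3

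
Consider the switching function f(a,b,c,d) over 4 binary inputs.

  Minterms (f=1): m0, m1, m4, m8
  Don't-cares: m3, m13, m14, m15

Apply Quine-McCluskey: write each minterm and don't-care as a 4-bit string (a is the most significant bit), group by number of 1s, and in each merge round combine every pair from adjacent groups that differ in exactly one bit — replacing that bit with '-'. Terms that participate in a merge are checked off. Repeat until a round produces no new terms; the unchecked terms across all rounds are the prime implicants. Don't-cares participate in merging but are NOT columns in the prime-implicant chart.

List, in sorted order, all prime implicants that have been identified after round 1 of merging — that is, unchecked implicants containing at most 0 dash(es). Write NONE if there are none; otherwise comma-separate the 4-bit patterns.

[col 0] 0000*, 0001*, 0011*, 0100*, 1000*, 1101*, 1110*, 1111*
[col 1] -000, 0-00, 00-1, 000-, 11-1, 111-
Prime implicants: -000, 0-00, 00-1, 000-, 11-1, 111-

NONE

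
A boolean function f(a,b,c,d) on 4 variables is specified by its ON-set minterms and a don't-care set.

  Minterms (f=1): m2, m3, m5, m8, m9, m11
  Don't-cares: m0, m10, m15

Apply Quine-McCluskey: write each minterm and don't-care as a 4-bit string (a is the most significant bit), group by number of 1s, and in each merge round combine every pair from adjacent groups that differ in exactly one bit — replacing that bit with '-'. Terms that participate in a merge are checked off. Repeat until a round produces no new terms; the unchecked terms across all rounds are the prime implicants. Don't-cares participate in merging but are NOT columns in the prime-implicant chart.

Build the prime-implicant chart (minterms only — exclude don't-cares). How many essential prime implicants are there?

[col 0] 0000*, 0010*, 0011*, 0101, 1000*, 1001*, 1010*, 1011*, 1111*
[col 1] -000*, -010*, -011*, 00-0*, 001-*, 1-11, 10-0*, 10-1*, 100-*, 101-*
[col 2] -0-0, -01-, 10--
Prime implicants: -0-0, -01-, 0101, 1-11, 10--
PI chart (minterm → PIs covering it):
  2 | -0-0,-01-
  3 | -01-  (sole → essential)
  5 | 0101  (sole → essential)
  8 | -0-0,10--
  9 | 10--  (sole → essential)
  11 | -01-,1-11,10--
Essential prime implicants: -01-, 0101, 10--

3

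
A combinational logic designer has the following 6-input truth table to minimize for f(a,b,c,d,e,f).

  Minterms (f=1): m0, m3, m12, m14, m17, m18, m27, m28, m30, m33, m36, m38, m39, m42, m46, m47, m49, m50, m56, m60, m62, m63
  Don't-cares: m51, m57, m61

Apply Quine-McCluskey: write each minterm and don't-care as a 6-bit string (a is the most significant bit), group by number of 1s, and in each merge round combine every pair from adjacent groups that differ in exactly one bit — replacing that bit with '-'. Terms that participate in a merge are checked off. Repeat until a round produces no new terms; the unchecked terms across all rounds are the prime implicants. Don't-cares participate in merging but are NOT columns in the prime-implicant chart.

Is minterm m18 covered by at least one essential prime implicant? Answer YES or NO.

Round 0: 000000 000011 001100✓ 001110✓ 010001✓ 010010✓ 011011 011100✓ 011110✓ 100001✓ 100100✓ 100110✓ 100111✓ 101010✓ 101110✓ 101111✓ 110001✓ 110010✓ 110011✓ 111000✓ 111001✓ 111100✓ 111101✓ 111110✓ 111111✓
Round 1: -01110✓ -10001 -10010 -11100✓ -11110✓ 0-1100✓ 0-1110✓ 0011-0✓ 0111-0✓ 1-0001 1-1110✓ 1-1111✓ 10-110✓ 10-111✓ 1001-0 10011-✓ 101-10 10111-✓ 11-001 1100-1 11001- 111-00✓ 111-01✓ 11100-✓ 1111-0✓ 1111-1✓ 11110-✓ 11111-✓
Round 2: --1110 -111-0 0-11-0 1-111- 10-11- 111-0- 1111--
PIs = {--1110, -10001, -10010, -111-0, 0-11-0, 000000, 000011, 011011, 1-0001, 1-111-, 10-11-, 1001-0, 101-10, 11-001, 1100-1, 11001-, 111-0-, 1111--}
Coverage chart:
  m0: 000000 ←essential
  m3: 000011 ←essential
  m12: 0-11-0 ←essential
  m14: --1110,0-11-0
  m17: -10001 ←essential
  m18: -10010 ←essential
  m27: 011011 ←essential
  m28: -111-0,0-11-0
  m30: --1110,-111-0,0-11-0
  m33: 1-0001 ←essential
  m36: 1001-0 ←essential
  m38: 10-11-,1001-0
  m39: 10-11- ←essential
  m42: 101-10 ←essential
  m46: --1110,1-111-,10-11-,101-10
  m47: 1-111-,10-11-
  m49: -10001,1-0001,11-001,1100-1
  m50: -10010,11001-
  m56: 111-0- ←essential
  m60: -111-0,111-0-,1111--
  m62: --1110,-111-0,1-111-,1111--
  m63: 1-111-,1111--
Essential: -10001, -10010, 0-11-0, 000000, 000011, 011011, 1-0001, 10-11-, 1001-0, 101-10, 111-0-

YES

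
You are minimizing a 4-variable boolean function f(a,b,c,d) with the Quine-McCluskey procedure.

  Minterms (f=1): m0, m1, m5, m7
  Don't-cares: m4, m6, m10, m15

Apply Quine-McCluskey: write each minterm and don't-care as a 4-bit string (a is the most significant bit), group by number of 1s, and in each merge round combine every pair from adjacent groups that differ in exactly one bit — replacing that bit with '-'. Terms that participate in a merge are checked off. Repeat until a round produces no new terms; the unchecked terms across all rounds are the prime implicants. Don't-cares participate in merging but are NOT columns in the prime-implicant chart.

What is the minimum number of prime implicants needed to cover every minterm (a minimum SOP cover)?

[col 0] 0000*, 0001*, 0100*, 0101*, 0110*, 0111*, 1010, 1111*
[col 1] -111, 0-00*, 0-01*, 000-*, 01-0*, 01-1*, 010-*, 011-*
[col 2] 0-0-, 01--
Prime implicants: -111, 0-0-, 01--, 1010
PI chart (minterm → PIs covering it):
  0 | 0-0-  (sole → essential)
  1 | 0-0-  (sole → essential)
  5 | 0-0-,01--
  7 | -111,01--
Essential prime implicants: 0-0-
Petrick residual → -111
Minimum SOP uses 2 PIs: bcd + a'c'

2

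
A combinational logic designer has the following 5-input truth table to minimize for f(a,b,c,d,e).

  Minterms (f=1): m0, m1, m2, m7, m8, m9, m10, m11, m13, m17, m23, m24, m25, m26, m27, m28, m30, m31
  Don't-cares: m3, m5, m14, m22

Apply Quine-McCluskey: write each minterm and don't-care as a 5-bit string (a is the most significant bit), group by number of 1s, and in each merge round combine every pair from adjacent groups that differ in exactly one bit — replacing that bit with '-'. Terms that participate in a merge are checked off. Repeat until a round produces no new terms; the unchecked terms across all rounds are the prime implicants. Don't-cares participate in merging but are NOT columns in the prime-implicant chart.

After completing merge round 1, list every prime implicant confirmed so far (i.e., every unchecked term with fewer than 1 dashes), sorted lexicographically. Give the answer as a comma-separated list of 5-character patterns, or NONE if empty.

NONE

Round 0: 00000✓ 00001✓ 00010✓ 00011✓ 00101✓ 00111✓ 01000✓ 01001✓ 01010✓ 01011✓ 01101✓ 01110✓ 10001✓ 10110✓ 10111✓ 11000✓ 11001✓ 11010✓ 11011✓ 11100✓ 11110✓ 11111✓
Round 1: -0001✓ -0111 -1000✓ -1001✓ -1010✓ -1011✓ -1110✓ 0-000✓ 0-001✓ 0-010✓ 0-011✓ 0-101✓ 00-01✓ 00-11✓ 000-0✓ 000-1✓ 0000-✓ 0001-✓ 001-1✓ 01-01✓ 01-10✓ 010-0✓ 010-1✓ 0100-✓ 0101-✓ 1-001✓ 1-110✓ 1-111✓ 1011-✓ 11-00✓ 11-10✓ 11-11✓ 110-0✓ 110-1✓ 1100-✓ 1101-✓ 111-0✓ 1111-✓
Round 2: --001 -1-10 -10-0✓ -10-1✓ -100-✓ -101-✓ 0--01 0-0-0✓ 0-0-1✓ 0-00-✓ 0-01-✓ 00--1 000--✓ 010--✓ 1-11- 11--0 11-1- 110--✓
Round 3: -10-- 0-0--
PIs = {--001, -0111, -1-10, -10--, 0--01, 0-0--, 00--1, 1-11-, 11--0, 11-1-}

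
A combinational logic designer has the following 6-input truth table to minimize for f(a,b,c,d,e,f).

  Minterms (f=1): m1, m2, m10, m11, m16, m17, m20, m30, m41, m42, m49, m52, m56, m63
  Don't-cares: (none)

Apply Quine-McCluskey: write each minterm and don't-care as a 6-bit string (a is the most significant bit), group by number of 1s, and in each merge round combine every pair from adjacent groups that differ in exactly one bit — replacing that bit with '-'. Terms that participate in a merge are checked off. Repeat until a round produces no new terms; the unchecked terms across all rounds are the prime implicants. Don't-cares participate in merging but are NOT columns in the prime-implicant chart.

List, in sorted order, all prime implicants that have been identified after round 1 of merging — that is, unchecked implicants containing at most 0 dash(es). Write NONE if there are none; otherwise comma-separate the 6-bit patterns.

Round 0: 000001✓ 000010✓ 001010✓ 001011✓ 010000✓ 010001✓ 010100✓ 011110 101001 101010✓ 110001✓ 110100✓ 111000 111111
Round 1: -01010 -10001 -10100 0-0001 00-010 00101- 010-00 01000-
PIs = {-01010, -10001, -10100, 0-0001, 00-010, 00101-, 010-00, 01000-, 011110, 101001, 111000, 111111}

011110, 101001, 111000, 111111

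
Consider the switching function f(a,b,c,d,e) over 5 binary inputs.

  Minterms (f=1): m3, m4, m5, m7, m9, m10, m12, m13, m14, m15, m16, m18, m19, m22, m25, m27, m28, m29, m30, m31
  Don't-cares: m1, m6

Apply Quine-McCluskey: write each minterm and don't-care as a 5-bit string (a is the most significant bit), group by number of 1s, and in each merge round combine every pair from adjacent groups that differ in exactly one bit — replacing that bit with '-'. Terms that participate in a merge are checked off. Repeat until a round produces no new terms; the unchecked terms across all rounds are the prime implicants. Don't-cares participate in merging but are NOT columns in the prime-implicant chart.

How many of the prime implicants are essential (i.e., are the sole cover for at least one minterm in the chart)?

4

[col 0] 00001*, 00011*, 00100*, 00101*, 00110*, 00111*, 01001*, 01010*, 01100*, 01101*, 01110*, 01111*, 10000*, 10010*, 10011*, 10110*, 11001*, 11011*, 11100*, 11101*, 11110*, 11111*
[col 1] -0011, -0110*, -1001*, -1100*, -1101*, -1110*, -1111*, 0-001*, 0-100*, 0-101*, 0-110*, 0-111*, 00-01*, 00-11*, 000-1*, 001-0*, 001-1*, 0010-*, 0011-*, 01-01*, 01-10, 011-0*, 011-1*, 0110-*, 0111-*, 1-011, 1-110*, 10-10, 100-0, 1001-, 11-01*, 11-11*, 110-1*, 111-0*, 111-1*, 1110-*, 1111-*
[col 2] --110, -1-01, -11-0*, -11-1*, -110-*, -111-*, 0--01, 0-1-0*, 0-1-1*, 0-10-*, 0-11-*, 00--1, 001--*, 011--*, 11--1, 111--*
[col 3] -11--, 0-1--
Prime implicants: --110, -0011, -1-01, -11--, 0--01, 0-1--, 00--1, 01-10, 1-011, 10-10, 100-0, 1001-, 11--1
PI chart (minterm → PIs covering it):
  3 | -0011,00--1
  4 | 0-1--  (sole → essential)
  5 | 0--01,0-1--,00--1
  7 | 0-1--,00--1
  9 | -1-01,0--01
  10 | 01-10  (sole → essential)
  12 | -11--,0-1--
  13 | -1-01,-11--,0--01,0-1--
  14 | --110,-11--,0-1--,01-10
  15 | -11--,0-1--
  16 | 100-0  (sole → essential)
  18 | 10-10,100-0,1001-
  19 | -0011,1-011,1001-
  22 | --110,10-10
  25 | -1-01,11--1
  27 | 1-011,11--1
  28 | -11--  (sole → essential)
  29 | -1-01,-11--,11--1
  30 | --110,-11--
  31 | -11--,11--1
Essential prime implicants: -11--, 0-1--, 01-10, 100-0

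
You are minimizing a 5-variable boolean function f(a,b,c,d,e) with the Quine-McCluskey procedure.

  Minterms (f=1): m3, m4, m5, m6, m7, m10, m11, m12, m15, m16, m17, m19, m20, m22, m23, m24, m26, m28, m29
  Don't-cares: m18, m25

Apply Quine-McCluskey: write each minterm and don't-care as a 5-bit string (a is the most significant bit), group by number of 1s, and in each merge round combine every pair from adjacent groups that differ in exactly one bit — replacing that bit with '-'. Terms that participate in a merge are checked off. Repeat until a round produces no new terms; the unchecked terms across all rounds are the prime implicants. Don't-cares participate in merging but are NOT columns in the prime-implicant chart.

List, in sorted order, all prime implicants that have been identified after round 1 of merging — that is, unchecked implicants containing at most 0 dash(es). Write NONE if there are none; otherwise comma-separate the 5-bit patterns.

NONE

Round 0: 00011✓ 00100✓ 00101✓ 00110✓ 00111✓ 01010✓ 01011✓ 01100✓ 01111✓ 10000✓ 10001✓ 10010✓ 10011✓ 10100✓ 10110✓ 10111✓ 11000✓ 11001✓ 11010✓ 11100✓ 11101✓
Round 1: -0011✓ -0100✓ -0110✓ -0111✓ -1010 -1100✓ 0-011✓ 0-100✓ 0-111✓ 00-11✓ 001-0✓ 001-1✓ 0010-✓ 0011-✓ 01-11✓ 0101- 1-000✓ 1-001✓ 1-010✓ 1-100✓ 10-00✓ 10-10✓ 10-11✓ 100-0✓ 100-1✓ 1000-✓ 1001-✓ 101-0✓ 1011-✓ 11-00✓ 11-01✓ 110-0✓ 1100-✓ 1110-✓
Round 2: --100 -0-11 -01-0 -011- 0--11 001-- 1--00 1-0-0 1-00- 10--0 10-1- 100-- 11-0-
PIs = {--100, -0-11, -01-0, -011-, -1010, 0--11, 001--, 0101-, 1--00, 1-0-0, 1-00-, 10--0, 10-1-, 100--, 11-0-}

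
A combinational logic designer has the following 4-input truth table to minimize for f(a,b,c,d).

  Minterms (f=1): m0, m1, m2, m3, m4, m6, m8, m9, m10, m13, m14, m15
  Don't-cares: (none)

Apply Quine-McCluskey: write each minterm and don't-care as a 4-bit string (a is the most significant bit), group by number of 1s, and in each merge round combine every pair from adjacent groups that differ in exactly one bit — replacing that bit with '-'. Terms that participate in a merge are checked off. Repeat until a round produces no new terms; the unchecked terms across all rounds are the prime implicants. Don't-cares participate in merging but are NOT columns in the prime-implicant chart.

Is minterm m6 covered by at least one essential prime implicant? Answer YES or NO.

YES

Round 0: 0000✓ 0001✓ 0010✓ 0011✓ 0100✓ 0110✓ 1000✓ 1001✓ 1010✓ 1101✓ 1110✓ 1111✓
Round 1: -000✓ -001✓ -010✓ -110✓ 0-00✓ 0-10✓ 00-0✓ 00-1✓ 000-✓ 001-✓ 01-0✓ 1-01 1-10✓ 10-0✓ 100-✓ 11-1 111-
Round 2: --10 -0-0 -00- 0--0 00--
PIs = {--10, -0-0, -00-, 0--0, 00--, 1-01, 11-1, 111-}
Coverage chart:
  m0: -0-0,-00-,0--0,00--
  m1: -00-,00--
  m2: --10,-0-0,0--0,00--
  m3: 00-- ←essential
  m4: 0--0 ←essential
  m6: --10,0--0
  m8: -0-0,-00-
  m9: -00-,1-01
  m10: --10,-0-0
  m13: 1-01,11-1
  m14: --10,111-
  m15: 11-1,111-
Essential: 0--0, 00--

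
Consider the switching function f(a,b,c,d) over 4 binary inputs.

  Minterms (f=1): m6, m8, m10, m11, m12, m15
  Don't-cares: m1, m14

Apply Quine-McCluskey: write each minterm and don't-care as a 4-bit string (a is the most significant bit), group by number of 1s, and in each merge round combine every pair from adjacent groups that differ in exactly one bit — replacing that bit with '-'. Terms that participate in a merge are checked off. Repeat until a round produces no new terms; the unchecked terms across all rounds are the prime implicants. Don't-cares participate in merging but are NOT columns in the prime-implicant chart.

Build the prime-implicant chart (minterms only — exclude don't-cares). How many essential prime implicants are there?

3

size-2^0 implicants → 0001  0110(✓)  1000(✓)  1010(✓)  1011(✓)  1100(✓)  1110(✓)  1111(✓)
size-2^1 implicants → -110  1-00(✓)  1-10(✓)  1-11(✓)  10-0(✓)  101-(✓)  11-0(✓)  111-(✓)
size-2^2 implicants → 1--0  1-1-
Unchecked terms (primes): -110, 0001, 1--0, 1-1-
Minterm coverage:
  m6 ⊆ -110 [E]
  m8 ⊆ 1--0 [E]
  m10 ⊆ 1--0,1-1-
  m11 ⊆ 1-1- [E]
  m12 ⊆ 1--0 [E]
  m15 ⊆ 1-1- [E]
E = {-110, 1--0, 1-1-}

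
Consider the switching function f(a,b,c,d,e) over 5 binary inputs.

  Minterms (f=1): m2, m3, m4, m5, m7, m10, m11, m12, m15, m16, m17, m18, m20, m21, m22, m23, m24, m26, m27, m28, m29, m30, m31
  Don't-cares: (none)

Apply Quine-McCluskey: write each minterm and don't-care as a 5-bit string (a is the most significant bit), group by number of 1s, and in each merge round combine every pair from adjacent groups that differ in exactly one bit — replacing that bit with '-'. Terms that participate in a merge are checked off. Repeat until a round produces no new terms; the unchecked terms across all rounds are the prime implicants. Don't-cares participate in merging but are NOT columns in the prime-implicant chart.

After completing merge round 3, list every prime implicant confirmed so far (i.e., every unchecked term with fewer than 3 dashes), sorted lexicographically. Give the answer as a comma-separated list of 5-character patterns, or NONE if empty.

Round 0: 00010✓ 00011✓ 00100✓ 00101✓ 00111✓ 01010✓ 01011✓ 01100✓ 01111✓ 10000✓ 10001✓ 10010✓ 10100✓ 10101✓ 10110✓ 10111✓ 11000✓ 11010✓ 11011✓ 11100✓ 11101✓ 11110✓ 11111✓
Round 1: -0010✓ -0100✓ -0101✓ -0111✓ -1010✓ -1011✓ -1100✓ -1111✓ 0-010✓ 0-011✓ 0-100✓ 0-111✓ 00-11✓ 0001-✓ 001-1✓ 0010-✓ 01-11✓ 0101-✓ 1-000✓ 1-010✓ 1-100✓ 1-101✓ 1-110✓ 1-111✓ 10-00✓ 10-01✓ 10-10✓ 100-0✓ 1000-✓ 101-0✓ 101-1✓ 1010-✓ 1011-✓ 11-00✓ 11-10✓ 11-11✓ 110-0✓ 1101-✓ 111-0✓ 111-1✓ 1110-✓ 1111-✓
Round 2: --010 --100 --111 -01-1 -010- -1-11 -101- 0--11 0-01- 1--00✓ 1--10✓ 1-0-0✓ 1-1-0✓ 1-1-1✓ 1-10-✓ 1-11-✓ 10--0✓ 10-0- 101--✓ 11--0✓ 11-1- 111--✓
Round 3: 1---0 1-1--
PIs = {--010, --100, --111, -01-1, -010-, -1-11, -101-, 0--11, 0-01-, 1---0, 1-1--, 10-0-, 11-1-}

--010, --100, --111, -01-1, -010-, -1-11, -101-, 0--11, 0-01-, 10-0-, 11-1-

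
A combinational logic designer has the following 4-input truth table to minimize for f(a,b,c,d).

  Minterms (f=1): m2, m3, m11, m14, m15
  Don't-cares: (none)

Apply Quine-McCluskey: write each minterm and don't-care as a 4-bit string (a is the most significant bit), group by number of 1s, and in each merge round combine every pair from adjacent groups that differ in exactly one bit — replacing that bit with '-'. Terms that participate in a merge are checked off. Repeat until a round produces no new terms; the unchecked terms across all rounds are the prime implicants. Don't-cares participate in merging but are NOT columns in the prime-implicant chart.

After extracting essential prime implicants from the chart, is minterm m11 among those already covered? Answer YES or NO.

size-2^0 implicants → 0010(✓)  0011(✓)  1011(✓)  1110(✓)  1111(✓)
size-2^1 implicants → -011  001-  1-11  111-
Unchecked terms (primes): -011, 001-, 1-11, 111-
Minterm coverage:
  m2 ⊆ 001- [E]
  m3 ⊆ -011,001-
  m11 ⊆ -011,1-11
  m14 ⊆ 111- [E]
  m15 ⊆ 1-11,111-
E = {001-, 111-}

NO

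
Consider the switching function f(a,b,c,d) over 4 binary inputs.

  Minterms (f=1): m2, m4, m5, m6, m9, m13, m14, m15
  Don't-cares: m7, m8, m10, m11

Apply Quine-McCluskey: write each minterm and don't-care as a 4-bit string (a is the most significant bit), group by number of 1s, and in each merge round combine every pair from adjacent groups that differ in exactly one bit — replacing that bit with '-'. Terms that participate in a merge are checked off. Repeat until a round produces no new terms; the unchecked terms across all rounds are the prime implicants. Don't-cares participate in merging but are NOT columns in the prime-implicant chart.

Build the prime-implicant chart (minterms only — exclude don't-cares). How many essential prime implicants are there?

2

Round 0: 0010✓ 0100✓ 0101✓ 0110✓ 0111✓ 1000✓ 1001✓ 1010✓ 1011✓ 1101✓ 1110✓ 1111✓
Round 1: -010✓ -101✓ -110✓ -111✓ 0-10✓ 01-0✓ 01-1✓ 010-✓ 011-✓ 1-01✓ 1-10✓ 1-11✓ 10-0✓ 10-1✓ 100-✓ 101-✓ 11-1✓ 111-✓
Round 2: --10 -1-1 -11- 01-- 1--1 1-1- 10--
PIs = {--10, -1-1, -11-, 01--, 1--1, 1-1-, 10--}
Coverage chart:
  m2: --10 ←essential
  m4: 01-- ←essential
  m5: -1-1,01--
  m6: --10,-11-,01--
  m9: 1--1,10--
  m13: -1-1,1--1
  m14: --10,-11-,1-1-
  m15: -1-1,-11-,1--1,1-1-
Essential: --10, 01--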